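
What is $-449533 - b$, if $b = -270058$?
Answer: $-179475$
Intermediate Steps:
$-449533 - b = -449533 - -270058 = -449533 + 270058 = -179475$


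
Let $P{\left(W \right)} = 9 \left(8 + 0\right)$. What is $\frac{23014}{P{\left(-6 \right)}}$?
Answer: $\frac{11507}{36} \approx 319.64$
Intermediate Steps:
$P{\left(W \right)} = 72$ ($P{\left(W \right)} = 9 \cdot 8 = 72$)
$\frac{23014}{P{\left(-6 \right)}} = \frac{23014}{72} = 23014 \cdot \frac{1}{72} = \frac{11507}{36}$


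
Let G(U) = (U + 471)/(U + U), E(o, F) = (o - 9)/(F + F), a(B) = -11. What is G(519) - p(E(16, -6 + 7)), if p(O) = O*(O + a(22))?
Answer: 18825/692 ≈ 27.204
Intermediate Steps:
E(o, F) = (-9 + o)/(2*F) (E(o, F) = (-9 + o)/((2*F)) = (-9 + o)*(1/(2*F)) = (-9 + o)/(2*F))
p(O) = O*(-11 + O) (p(O) = O*(O - 11) = O*(-11 + O))
G(U) = (471 + U)/(2*U) (G(U) = (471 + U)/((2*U)) = (471 + U)*(1/(2*U)) = (471 + U)/(2*U))
G(519) - p(E(16, -6 + 7)) = (½)*(471 + 519)/519 - (-9 + 16)/(2*(-6 + 7))*(-11 + (-9 + 16)/(2*(-6 + 7))) = (½)*(1/519)*990 - (½)*7/1*(-11 + (½)*7/1) = 165/173 - (½)*1*7*(-11 + (½)*1*7) = 165/173 - 7*(-11 + 7/2)/2 = 165/173 - 7*(-15)/(2*2) = 165/173 - 1*(-105/4) = 165/173 + 105/4 = 18825/692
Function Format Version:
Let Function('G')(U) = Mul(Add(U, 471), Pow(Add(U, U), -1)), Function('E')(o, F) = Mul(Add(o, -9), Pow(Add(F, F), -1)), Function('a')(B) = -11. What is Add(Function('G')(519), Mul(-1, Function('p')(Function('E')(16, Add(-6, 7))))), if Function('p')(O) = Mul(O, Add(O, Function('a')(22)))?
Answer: Rational(18825, 692) ≈ 27.204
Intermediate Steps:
Function('E')(o, F) = Mul(Rational(1, 2), Pow(F, -1), Add(-9, o)) (Function('E')(o, F) = Mul(Add(-9, o), Pow(Mul(2, F), -1)) = Mul(Add(-9, o), Mul(Rational(1, 2), Pow(F, -1))) = Mul(Rational(1, 2), Pow(F, -1), Add(-9, o)))
Function('p')(O) = Mul(O, Add(-11, O)) (Function('p')(O) = Mul(O, Add(O, -11)) = Mul(O, Add(-11, O)))
Function('G')(U) = Mul(Rational(1, 2), Pow(U, -1), Add(471, U)) (Function('G')(U) = Mul(Add(471, U), Pow(Mul(2, U), -1)) = Mul(Add(471, U), Mul(Rational(1, 2), Pow(U, -1))) = Mul(Rational(1, 2), Pow(U, -1), Add(471, U)))
Add(Function('G')(519), Mul(-1, Function('p')(Function('E')(16, Add(-6, 7))))) = Add(Mul(Rational(1, 2), Pow(519, -1), Add(471, 519)), Mul(-1, Mul(Mul(Rational(1, 2), Pow(Add(-6, 7), -1), Add(-9, 16)), Add(-11, Mul(Rational(1, 2), Pow(Add(-6, 7), -1), Add(-9, 16)))))) = Add(Mul(Rational(1, 2), Rational(1, 519), 990), Mul(-1, Mul(Mul(Rational(1, 2), Pow(1, -1), 7), Add(-11, Mul(Rational(1, 2), Pow(1, -1), 7))))) = Add(Rational(165, 173), Mul(-1, Mul(Mul(Rational(1, 2), 1, 7), Add(-11, Mul(Rational(1, 2), 1, 7))))) = Add(Rational(165, 173), Mul(-1, Mul(Rational(7, 2), Add(-11, Rational(7, 2))))) = Add(Rational(165, 173), Mul(-1, Mul(Rational(7, 2), Rational(-15, 2)))) = Add(Rational(165, 173), Mul(-1, Rational(-105, 4))) = Add(Rational(165, 173), Rational(105, 4)) = Rational(18825, 692)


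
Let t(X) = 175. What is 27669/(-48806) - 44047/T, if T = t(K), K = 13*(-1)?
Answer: -93678259/371350 ≈ -252.26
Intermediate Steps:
K = -13
T = 175
27669/(-48806) - 44047/T = 27669/(-48806) - 44047/175 = 27669*(-1/48806) - 44047*1/175 = -1203/2122 - 44047/175 = -93678259/371350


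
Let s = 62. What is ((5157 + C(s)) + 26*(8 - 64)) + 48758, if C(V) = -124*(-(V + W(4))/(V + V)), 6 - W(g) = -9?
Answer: 52536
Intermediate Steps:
W(g) = 15 (W(g) = 6 - 1*(-9) = 6 + 9 = 15)
C(V) = 62*(15 + V)/V (C(V) = -124*(-(V + 15)/(V + V)) = -124*(-(15 + V)/(2*V)) = -(-62)*(15 + V)/V = 62*(15 + V)/V)
((5157 + C(s)) + 26*(8 - 64)) + 48758 = ((5157 + (62 + 930/62)) + 26*(8 - 64)) + 48758 = ((5157 + (62 + 930*(1/62))) + 26*(-56)) + 48758 = ((5157 + (62 + 15)) - 1456) + 48758 = ((5157 + 77) - 1456) + 48758 = (5234 - 1456) + 48758 = 3778 + 48758 = 52536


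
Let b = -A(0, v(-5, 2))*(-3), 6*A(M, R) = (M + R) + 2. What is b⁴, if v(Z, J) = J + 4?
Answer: 256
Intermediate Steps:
v(Z, J) = 4 + J
A(M, R) = ⅓ + M/6 + R/6 (A(M, R) = ((M + R) + 2)/6 = (2 + M + R)/6 = ⅓ + M/6 + R/6)
b = 4 (b = -(⅓ + (⅙)*0 + (4 + 2)/6)*(-3) = -(⅓ + 0 + (⅙)*6)*(-3) = -(⅓ + 0 + 1)*(-3) = -1*4/3*(-3) = -4/3*(-3) = 4)
b⁴ = 4⁴ = 256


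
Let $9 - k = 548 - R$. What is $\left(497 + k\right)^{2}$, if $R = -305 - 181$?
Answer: $278784$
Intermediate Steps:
$R = -486$
$k = -1025$ ($k = 9 - \left(548 - -486\right) = 9 - \left(548 + 486\right) = 9 - 1034 = -1025$)
$\left(497 + k\right)^{2} = \left(497 - 1025\right)^{2} = \left(-528\right)^{2} = 278784$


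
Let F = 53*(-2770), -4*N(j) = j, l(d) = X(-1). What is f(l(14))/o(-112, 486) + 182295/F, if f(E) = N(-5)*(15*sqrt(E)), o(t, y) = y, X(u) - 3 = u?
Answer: -36459/29362 + 25*sqrt(2)/648 ≈ -1.1871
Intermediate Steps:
X(u) = 3 + u
l(d) = 2 (l(d) = 3 - 1 = 2)
N(j) = -j/4
F = -146810
f(E) = 75*sqrt(E)/4 (f(E) = (-1/4*(-5))*(15*sqrt(E)) = 5*(15*sqrt(E))/4 = 75*sqrt(E)/4)
f(l(14))/o(-112, 486) + 182295/F = (75*sqrt(2)/4)/486 + 182295/(-146810) = (75*sqrt(2)/4)*(1/486) + 182295*(-1/146810) = 25*sqrt(2)/648 - 36459/29362 = -36459/29362 + 25*sqrt(2)/648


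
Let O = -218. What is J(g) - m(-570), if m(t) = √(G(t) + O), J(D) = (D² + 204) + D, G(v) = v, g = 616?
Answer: 380276 - 2*I*√197 ≈ 3.8028e+5 - 28.071*I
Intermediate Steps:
J(D) = 204 + D + D² (J(D) = (204 + D²) + D = 204 + D + D²)
m(t) = √(-218 + t) (m(t) = √(t - 218) = √(-218 + t))
J(g) - m(-570) = (204 + 616 + 616²) - √(-218 - 570) = (204 + 616 + 379456) - √(-788) = 380276 - 2*I*√197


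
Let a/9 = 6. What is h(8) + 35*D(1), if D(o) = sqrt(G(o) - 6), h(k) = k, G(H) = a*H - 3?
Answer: 8 + 105*sqrt(5) ≈ 242.79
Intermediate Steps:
a = 54 (a = 9*6 = 54)
G(H) = -3 + 54*H (G(H) = 54*H - 3 = -3 + 54*H)
D(o) = sqrt(-9 + 54*o) (D(o) = sqrt((-3 + 54*o) - 6) = sqrt(-9 + 54*o))
h(8) + 35*D(1) = 8 + 35*(3*sqrt(-1 + 6*1)) = 8 + 35*(3*sqrt(-1 + 6)) = 8 + 35*(3*sqrt(5)) = 8 + 105*sqrt(5)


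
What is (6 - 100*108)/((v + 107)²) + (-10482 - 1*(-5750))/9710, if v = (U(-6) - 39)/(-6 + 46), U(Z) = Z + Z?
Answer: -126162379406/86828961055 ≈ -1.4530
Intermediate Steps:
U(Z) = 2*Z
v = -51/40 (v = (2*(-6) - 39)/(-6 + 46) = (-12 - 39)/40 = -51*1/40 = -51/40 ≈ -1.2750)
(6 - 100*108)/((v + 107)²) + (-10482 - 1*(-5750))/9710 = (6 - 100*108)/((-51/40 + 107)²) + (-10482 - 1*(-5750))/9710 = (6 - 10800)/((4229/40)²) + (-10482 + 5750)*(1/9710) = -10794/17884441/1600 - 4732*1/9710 = -10794*1600/17884441 - 2366/4855 = -17270400/17884441 - 2366/4855 = -126162379406/86828961055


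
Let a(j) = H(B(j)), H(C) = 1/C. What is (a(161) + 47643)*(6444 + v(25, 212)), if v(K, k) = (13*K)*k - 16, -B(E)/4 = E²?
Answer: 93026630184752/25921 ≈ 3.5888e+9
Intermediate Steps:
B(E) = -4*E²
v(K, k) = -16 + 13*K*k (v(K, k) = 13*K*k - 16 = -16 + 13*K*k)
a(j) = -1/(4*j²) (a(j) = 1/(-4*j²) = -1/(4*j²))
(a(161) + 47643)*(6444 + v(25, 212)) = (-¼/161² + 47643)*(6444 + (-16 + 13*25*212)) = (-¼*1/25921 + 47643)*(6444 + (-16 + 68900)) = (-1/103684 + 47643)*(6444 + 68884) = (4939816811/103684)*75328 = 93026630184752/25921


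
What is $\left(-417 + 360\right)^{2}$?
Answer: $3249$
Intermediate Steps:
$\left(-417 + 360\right)^{2} = \left(-57\right)^{2} = 3249$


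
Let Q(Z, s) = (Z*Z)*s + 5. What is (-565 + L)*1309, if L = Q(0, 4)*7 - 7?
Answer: -702933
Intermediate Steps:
Q(Z, s) = 5 + s*Z² (Q(Z, s) = Z²*s + 5 = s*Z² + 5 = 5 + s*Z²)
L = 28 (L = (5 + 4*0²)*7 - 7 = (5 + 4*0)*7 - 7 = (5 + 0)*7 - 7 = 5*7 - 7 = 35 - 7 = 28)
(-565 + L)*1309 = (-565 + 28)*1309 = -537*1309 = -702933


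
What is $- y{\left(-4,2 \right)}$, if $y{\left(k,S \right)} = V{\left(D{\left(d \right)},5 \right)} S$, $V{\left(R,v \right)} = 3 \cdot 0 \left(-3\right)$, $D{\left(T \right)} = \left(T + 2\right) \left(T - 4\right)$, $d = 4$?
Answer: $0$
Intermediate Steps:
$D{\left(T \right)} = \left(-4 + T\right) \left(2 + T\right)$ ($D{\left(T \right)} = \left(2 + T\right) \left(-4 + T\right) = \left(-4 + T\right) \left(2 + T\right)$)
$V{\left(R,v \right)} = 0$ ($V{\left(R,v \right)} = 0 \left(-3\right) = 0$)
$y{\left(k,S \right)} = 0$ ($y{\left(k,S \right)} = 0 S = 0$)
$- y{\left(-4,2 \right)} = \left(-1\right) 0 = 0$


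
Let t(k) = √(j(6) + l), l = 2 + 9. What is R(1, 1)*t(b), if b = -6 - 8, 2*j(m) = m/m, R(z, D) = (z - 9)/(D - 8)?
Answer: 4*√46/7 ≈ 3.8756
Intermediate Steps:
R(z, D) = (-9 + z)/(-8 + D)
l = 11
j(m) = ½ (j(m) = (m/m)/2 = (½)*1 = ½)
b = -14
t(k) = √46/2 (t(k) = √(½ + 11) = √(23/2) = √46/2)
R(1, 1)*t(b) = ((-9 + 1)/(-8 + 1))*(√46/2) = (-8/(-7))*(√46/2) = (-⅐*(-8))*(√46/2) = 8*(√46/2)/7 = 4*√46/7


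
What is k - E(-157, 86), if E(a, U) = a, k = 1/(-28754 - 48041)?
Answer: 12056814/76795 ≈ 157.00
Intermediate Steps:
k = -1/76795 (k = 1/(-76795) = -1/76795 ≈ -1.3022e-5)
k - E(-157, 86) = -1/76795 - 1*(-157) = -1/76795 + 157 = 12056814/76795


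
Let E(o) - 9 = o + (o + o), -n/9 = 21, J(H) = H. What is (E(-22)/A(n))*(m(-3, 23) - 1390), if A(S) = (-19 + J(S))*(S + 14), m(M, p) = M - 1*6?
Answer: 79743/36400 ≈ 2.1907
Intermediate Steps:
n = -189 (n = -9*21 = -189)
m(M, p) = -6 + M (m(M, p) = M - 6 = -6 + M)
A(S) = (-19 + S)*(14 + S) (A(S) = (-19 + S)*(S + 14) = (-19 + S)*(14 + S))
E(o) = 9 + 3*o (E(o) = 9 + (o + (o + o)) = 9 + (o + 2*o) = 9 + 3*o)
(E(-22)/A(n))*(m(-3, 23) - 1390) = ((9 + 3*(-22))/(-266 + (-189)² - 5*(-189)))*((-6 - 3) - 1390) = ((9 - 66)/(-266 + 35721 + 945))*(-9 - 1390) = -57/36400*(-1399) = 79743/36400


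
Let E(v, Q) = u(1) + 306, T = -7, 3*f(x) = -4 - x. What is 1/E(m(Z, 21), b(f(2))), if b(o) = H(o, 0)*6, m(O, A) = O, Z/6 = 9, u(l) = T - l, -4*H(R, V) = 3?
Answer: 1/298 ≈ 0.0033557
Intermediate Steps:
f(x) = -4/3 - x/3 (f(x) = (-4 - x)/3 = -4/3 - x/3)
H(R, V) = -¾ (H(R, V) = -¼*3 = -¾)
u(l) = -7 - l
Z = 54 (Z = 6*9 = 54)
b(o) = -9/2 (b(o) = -¾*6 = -9/2)
E(v, Q) = 298 (E(v, Q) = (-7 - 1*1) + 306 = (-7 - 1) + 306 = -8 + 306 = 298)
1/E(m(Z, 21), b(f(2))) = 1/298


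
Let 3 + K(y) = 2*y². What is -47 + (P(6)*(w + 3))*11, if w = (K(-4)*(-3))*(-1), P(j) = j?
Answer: 5893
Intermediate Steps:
K(y) = -3 + 2*y²
w = 87 (w = ((-3 + 2*(-4)²)*(-3))*(-1) = ((-3 + 2*16)*(-3))*(-1) = ((-3 + 32)*(-3))*(-1) = (29*(-3))*(-1) = -87*(-1) = 87)
-47 + (P(6)*(w + 3))*11 = -47 + (6*(87 + 3))*11 = -47 + (6*90)*11 = -47 + 540*11 = -47 + 5940 = 5893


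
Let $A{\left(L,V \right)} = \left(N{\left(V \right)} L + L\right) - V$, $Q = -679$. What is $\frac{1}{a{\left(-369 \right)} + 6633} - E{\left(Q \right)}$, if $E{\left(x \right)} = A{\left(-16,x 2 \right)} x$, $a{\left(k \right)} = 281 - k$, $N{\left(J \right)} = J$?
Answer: $\frac{114084771991}{7283} \approx 1.5665 \cdot 10^{7}$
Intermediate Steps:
$A{\left(L,V \right)} = L - V + L V$ ($A{\left(L,V \right)} = \left(V L + L\right) - V = \left(L V + L\right) - V = \left(L + L V\right) - V = L - V + L V$)
$E{\left(x \right)} = x \left(-16 - 34 x\right)$ ($E{\left(x \right)} = \left(-16 - x 2 - 16 x 2\right) x = \left(-16 - 2 x - 16 \cdot 2 x\right) x = \left(-16 - 2 x - 32 x\right) x = \left(-16 - 34 x\right) x = x \left(-16 - 34 x\right)$)
$\frac{1}{a{\left(-369 \right)} + 6633} - E{\left(Q \right)} = \frac{1}{\left(281 - -369\right) + 6633} - \left(-2\right) \left(-679\right) \left(8 + 17 \left(-679\right)\right) = \frac{1}{\left(281 + 369\right) + 6633} - \left(-2\right) \left(-679\right) \left(8 - 11543\right) = \frac{1}{650 + 6633} - \left(-2\right) \left(-679\right) \left(-11535\right) = \frac{1}{7283} - -15664530 = \frac{1}{7283} + 15664530 = \frac{114084771991}{7283}$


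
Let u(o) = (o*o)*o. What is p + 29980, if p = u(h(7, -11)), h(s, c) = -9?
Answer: 29251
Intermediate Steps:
u(o) = o³ (u(o) = o²*o = o³)
p = -729 (p = (-9)³ = -729)
p + 29980 = -729 + 29980 = 29251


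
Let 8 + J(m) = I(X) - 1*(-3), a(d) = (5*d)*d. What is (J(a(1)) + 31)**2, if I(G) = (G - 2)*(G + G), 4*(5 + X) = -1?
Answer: 667489/64 ≈ 10430.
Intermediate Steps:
X = -21/4 (X = -5 + (1/4)*(-1) = -5 - 1/4 = -21/4 ≈ -5.2500)
I(G) = 2*G*(-2 + G) (I(G) = (-2 + G)*(2*G) = 2*G*(-2 + G))
a(d) = 5*d**2
J(m) = 569/8 (J(m) = -8 + (2*(-21/4)*(-2 - 21/4) - 1*(-3)) = -8 + (2*(-21/4)*(-29/4) + 3) = -8 + (609/8 + 3) = -8 + 633/8 = 569/8)
(J(a(1)) + 31)**2 = (569/8 + 31)**2 = (817/8)**2 = 667489/64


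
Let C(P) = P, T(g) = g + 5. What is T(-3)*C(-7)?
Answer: -14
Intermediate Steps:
T(g) = 5 + g
T(-3)*C(-7) = (5 - 3)*(-7) = 2*(-7) = -14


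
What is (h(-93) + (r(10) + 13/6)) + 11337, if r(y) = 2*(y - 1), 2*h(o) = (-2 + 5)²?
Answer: 34085/3 ≈ 11362.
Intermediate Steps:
h(o) = 9/2 (h(o) = (-2 + 5)²/2 = (½)*3² = (½)*9 = 9/2)
r(y) = -2 + 2*y (r(y) = 2*(-1 + y) = -2 + 2*y)
(h(-93) + (r(10) + 13/6)) + 11337 = (9/2 + ((-2 + 2*10) + 13/6)) + 11337 = (9/2 + ((-2 + 20) + 13*(⅙))) + 11337 = (9/2 + (18 + 13/6)) + 11337 = (9/2 + 121/6) + 11337 = 74/3 + 11337 = 34085/3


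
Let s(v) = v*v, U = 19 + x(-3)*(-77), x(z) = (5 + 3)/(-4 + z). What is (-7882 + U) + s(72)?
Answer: -2591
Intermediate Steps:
x(z) = 8/(-4 + z)
U = 107 (U = 19 + (8/(-4 - 3))*(-77) = 19 + (8/(-7))*(-77) = 19 + (8*(-⅐))*(-77) = 19 - 8/7*(-77) = 19 + 88 = 107)
s(v) = v²
(-7882 + U) + s(72) = (-7882 + 107) + 72² = -7775 + 5184 = -2591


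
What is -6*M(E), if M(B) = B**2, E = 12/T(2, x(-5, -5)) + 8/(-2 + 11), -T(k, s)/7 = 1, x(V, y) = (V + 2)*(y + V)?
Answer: -5408/1323 ≈ -4.0877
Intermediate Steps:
x(V, y) = (2 + V)*(V + y)
T(k, s) = -7 (T(k, s) = -7*1 = -7)
E = -52/63 (E = 12/(-7) + 8/(-2 + 11) = 12*(-1/7) + 8/9 = -12/7 + 8*(1/9) = -12/7 + 8/9 = -52/63 ≈ -0.82540)
-6*M(E) = -6*(-52/63)**2 = -6*2704/3969 = -5408/1323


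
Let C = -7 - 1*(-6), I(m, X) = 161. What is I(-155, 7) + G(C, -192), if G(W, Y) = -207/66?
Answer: 3473/22 ≈ 157.86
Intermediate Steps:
C = -1 (C = -7 + 6 = -1)
G(W, Y) = -69/22 (G(W, Y) = -207*1/66 = -69/22)
I(-155, 7) + G(C, -192) = 161 - 69/22 = 3473/22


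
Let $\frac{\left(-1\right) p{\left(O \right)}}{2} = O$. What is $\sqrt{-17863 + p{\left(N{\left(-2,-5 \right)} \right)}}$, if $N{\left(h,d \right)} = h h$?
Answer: $i \sqrt{17871} \approx 133.68 i$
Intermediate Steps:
$N{\left(h,d \right)} = h^{2}$
$p{\left(O \right)} = - 2 O$
$\sqrt{-17863 + p{\left(N{\left(-2,-5 \right)} \right)}} = \sqrt{-17863 - 2 \left(-2\right)^{2}} = \sqrt{-17863 - 8} = \sqrt{-17871} = i \sqrt{17871}$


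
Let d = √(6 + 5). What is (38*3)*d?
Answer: 114*√11 ≈ 378.10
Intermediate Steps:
d = √11 ≈ 3.3166
(38*3)*d = (38*3)*√11 = 114*√11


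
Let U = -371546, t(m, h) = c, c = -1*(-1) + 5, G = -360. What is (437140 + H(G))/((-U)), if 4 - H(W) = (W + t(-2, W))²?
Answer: 155914/185773 ≈ 0.83927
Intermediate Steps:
c = 6 (c = 1 + 5 = 6)
t(m, h) = 6
H(W) = 4 - (6 + W)² (H(W) = 4 - (W + 6)² = 4 - (6 + W)²)
(437140 + H(G))/((-U)) = (437140 + (4 - (6 - 360)²))/((-1*(-371546))) = (437140 + (4 - 1*(-354)²))/371546 = (437140 + (4 - 1*125316))*(1/371546) = (437140 + (4 - 125316))*(1/371546) = (437140 - 125312)*(1/371546) = 311828*(1/371546) = 155914/185773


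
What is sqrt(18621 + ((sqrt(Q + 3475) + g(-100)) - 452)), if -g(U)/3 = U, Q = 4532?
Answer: sqrt(18469 + sqrt(8007)) ≈ 136.23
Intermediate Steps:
g(U) = -3*U
sqrt(18621 + ((sqrt(Q + 3475) + g(-100)) - 452)) = sqrt(18621 + ((sqrt(4532 + 3475) - 3*(-100)) - 452)) = sqrt(18621 + ((sqrt(8007) + 300) - 452)) = sqrt(18621 + ((300 + sqrt(8007)) - 452)) = sqrt(18621 + (-152 + sqrt(8007))) = sqrt(18469 + sqrt(8007))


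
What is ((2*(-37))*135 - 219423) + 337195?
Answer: 107782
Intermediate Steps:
((2*(-37))*135 - 219423) + 337195 = (-74*135 - 219423) + 337195 = (-9990 - 219423) + 337195 = -229413 + 337195 = 107782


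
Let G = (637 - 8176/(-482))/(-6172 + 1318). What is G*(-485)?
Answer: 25479475/389938 ≈ 65.342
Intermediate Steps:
G = -52535/389938 (G = (637 - 8176*(-1/482))/(-4854) = (637 + 4088/241)*(-1/4854) = (157605/241)*(-1/4854) = -52535/389938 ≈ -0.13473)
G*(-485) = -52535/389938*(-485) = 25479475/389938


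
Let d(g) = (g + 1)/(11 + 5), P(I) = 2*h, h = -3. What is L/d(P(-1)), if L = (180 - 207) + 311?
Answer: -4544/5 ≈ -908.80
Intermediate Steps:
P(I) = -6 (P(I) = 2*(-3) = -6)
d(g) = 1/16 + g/16 (d(g) = (1 + g)/16 = (1 + g)*(1/16) = 1/16 + g/16)
L = 284 (L = -27 + 311 = 284)
L/d(P(-1)) = 284/(1/16 + (1/16)*(-6)) = 284/(1/16 - 3/8) = 284/(-5/16) = 284*(-16/5) = -4544/5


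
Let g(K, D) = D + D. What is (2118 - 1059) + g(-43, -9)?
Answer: 1041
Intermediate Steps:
g(K, D) = 2*D
(2118 - 1059) + g(-43, -9) = (2118 - 1059) + 2*(-9) = 1059 - 18 = 1041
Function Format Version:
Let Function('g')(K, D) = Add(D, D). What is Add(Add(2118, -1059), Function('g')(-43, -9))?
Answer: 1041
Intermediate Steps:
Function('g')(K, D) = Mul(2, D)
Add(Add(2118, -1059), Function('g')(-43, -9)) = Add(Add(2118, -1059), Mul(2, -9)) = Add(1059, -18) = 1041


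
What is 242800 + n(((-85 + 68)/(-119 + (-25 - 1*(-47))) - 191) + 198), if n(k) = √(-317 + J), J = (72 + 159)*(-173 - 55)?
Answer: 242800 + I*√52985 ≈ 2.428e+5 + 230.18*I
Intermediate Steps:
J = -52668 (J = 231*(-228) = -52668)
n(k) = I*√52985 (n(k) = √(-317 - 52668) = √(-52985) = I*√52985)
242800 + n(((-85 + 68)/(-119 + (-25 - 1*(-47))) - 191) + 198) = 242800 + I*√52985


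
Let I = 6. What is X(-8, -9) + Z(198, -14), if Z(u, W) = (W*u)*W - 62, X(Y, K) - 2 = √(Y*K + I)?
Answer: 38748 + √78 ≈ 38757.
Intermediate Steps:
X(Y, K) = 2 + √(6 + K*Y) (X(Y, K) = 2 + √(Y*K + 6) = 2 + √(K*Y + 6) = 2 + √(6 + K*Y))
Z(u, W) = -62 + u*W² (Z(u, W) = u*W² - 62 = -62 + u*W²)
X(-8, -9) + Z(198, -14) = (2 + √(6 - 9*(-8))) + (-62 + 198*(-14)²) = (2 + √(6 + 72)) + (-62 + 198*196) = (2 + √78) + (-62 + 38808) = (2 + √78) + 38746 = 38748 + √78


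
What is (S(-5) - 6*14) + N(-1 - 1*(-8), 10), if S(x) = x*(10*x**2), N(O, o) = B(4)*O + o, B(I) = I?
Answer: -1296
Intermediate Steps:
N(O, o) = o + 4*O (N(O, o) = 4*O + o = o + 4*O)
S(x) = 10*x**3
(S(-5) - 6*14) + N(-1 - 1*(-8), 10) = (10*(-5)**3 - 6*14) + (10 + 4*(-1 - 1*(-8))) = (10*(-125) - 84) + (10 + 4*(-1 + 8)) = (-1250 - 84) + (10 + 4*7) = -1334 + (10 + 28) = -1334 + 38 = -1296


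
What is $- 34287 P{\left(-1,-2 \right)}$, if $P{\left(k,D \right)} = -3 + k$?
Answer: $137148$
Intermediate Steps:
$- 34287 P{\left(-1,-2 \right)} = - 34287 \left(-3 - 1\right) = \left(-34287\right) \left(-4\right) = 137148$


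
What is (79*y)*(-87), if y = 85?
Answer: -584205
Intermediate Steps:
(79*y)*(-87) = (79*85)*(-87) = 6715*(-87) = -584205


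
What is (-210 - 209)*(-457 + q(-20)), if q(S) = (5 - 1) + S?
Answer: 198187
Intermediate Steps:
q(S) = 4 + S
(-210 - 209)*(-457 + q(-20)) = (-210 - 209)*(-457 + (4 - 20)) = -419*(-457 - 16) = -419*(-473) = 198187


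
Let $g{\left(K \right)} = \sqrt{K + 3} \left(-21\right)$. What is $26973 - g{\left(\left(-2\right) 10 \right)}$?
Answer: $26973 + 21 i \sqrt{17} \approx 26973.0 + 86.585 i$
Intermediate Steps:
$g{\left(K \right)} = - 21 \sqrt{3 + K}$ ($g{\left(K \right)} = \sqrt{3 + K} \left(-21\right) = - 21 \sqrt{3 + K}$)
$26973 - g{\left(\left(-2\right) 10 \right)} = 26973 - - 21 \sqrt{3 - 20} = 26973 - - 21 \sqrt{-17} = 26973 - - 21 i \sqrt{17} = 26973 + 21 i \sqrt{17}$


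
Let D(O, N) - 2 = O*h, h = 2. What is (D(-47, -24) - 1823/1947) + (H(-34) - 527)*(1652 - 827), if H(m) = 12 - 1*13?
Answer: -848294147/1947 ≈ -4.3569e+5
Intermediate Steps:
H(m) = -1 (H(m) = 12 - 13 = -1)
D(O, N) = 2 + 2*O (D(O, N) = 2 + O*2 = 2 + 2*O)
(D(-47, -24) - 1823/1947) + (H(-34) - 527)*(1652 - 827) = ((2 + 2*(-47)) - 1823/1947) + (-1 - 527)*(1652 - 827) = ((2 - 94) - 1823*1/1947) - 528*825 = (-92 - 1823/1947) - 435600 = -180947/1947 - 435600 = -848294147/1947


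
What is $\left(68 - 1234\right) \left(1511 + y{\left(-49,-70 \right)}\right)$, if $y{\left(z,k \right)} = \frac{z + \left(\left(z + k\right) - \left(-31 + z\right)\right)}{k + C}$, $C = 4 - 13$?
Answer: $- \frac{139286862}{79} \approx -1.7631 \cdot 10^{6}$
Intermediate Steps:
$C = -9$
$y{\left(z,k \right)} = \frac{31 + k + z}{-9 + k}$ ($y{\left(z,k \right)} = \frac{z + \left(\left(z + k\right) - \left(-31 + z\right)\right)}{k - 9} = \frac{z + \left(\left(k + z\right) - \left(-31 + z\right)\right)}{-9 + k} = \frac{z + \left(31 + k\right)}{-9 + k} = \frac{31 + k + z}{-9 + k}$)
$\left(68 - 1234\right) \left(1511 + y{\left(-49,-70 \right)}\right) = \left(68 - 1234\right) \left(1511 + \frac{31 - 70 - 49}{-9 - 70}\right) = - 1166 \left(1511 + \frac{1}{-79} \left(-88\right)\right) = - 1166 \left(1511 - - \frac{88}{79}\right) = - 1166 \left(1511 + \frac{88}{79}\right) = \left(-1166\right) \frac{119457}{79} = - \frac{139286862}{79}$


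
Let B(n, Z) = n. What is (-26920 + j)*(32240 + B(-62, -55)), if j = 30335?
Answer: 109887870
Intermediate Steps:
(-26920 + j)*(32240 + B(-62, -55)) = (-26920 + 30335)*(32240 - 62) = 3415*32178 = 109887870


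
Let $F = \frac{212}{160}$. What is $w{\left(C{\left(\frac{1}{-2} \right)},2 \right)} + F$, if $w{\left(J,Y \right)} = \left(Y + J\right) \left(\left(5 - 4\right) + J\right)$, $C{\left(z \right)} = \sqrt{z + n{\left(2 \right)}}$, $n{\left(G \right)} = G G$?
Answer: $\frac{273}{40} + \frac{3 \sqrt{14}}{2} \approx 12.437$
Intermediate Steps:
$n{\left(G \right)} = G^{2}$
$C{\left(z \right)} = \sqrt{4 + z}$ ($C{\left(z \right)} = \sqrt{z + 2^{2}} = \sqrt{z + 4} = \sqrt{4 + z}$)
$w{\left(J,Y \right)} = \left(1 + J\right) \left(J + Y\right)$ ($w{\left(J,Y \right)} = \left(J + Y\right) \left(\left(5 - 4\right) + J\right) = \left(J + Y\right) \left(1 + J\right) = \left(1 + J\right) \left(J + Y\right)$)
$F = \frac{53}{40}$ ($F = 212 \cdot \frac{1}{160} = \frac{53}{40} \approx 1.325$)
$w{\left(C{\left(\frac{1}{-2} \right)},2 \right)} + F = \left(\sqrt{4 + \frac{1}{-2}} + 2 + \left(\sqrt{4 + \frac{1}{-2}}\right)^{2} + \sqrt{4 + \frac{1}{-2}} \cdot 2\right) + \frac{53}{40} = \left(\sqrt{4 - \frac{1}{2}} + 2 + \left(\sqrt{4 - \frac{1}{2}}\right)^{2} + \sqrt{4 - \frac{1}{2}} \cdot 2\right) + \frac{53}{40} = \left(\sqrt{\frac{7}{2}} + 2 + \left(\sqrt{\frac{7}{2}}\right)^{2} + \sqrt{\frac{7}{2}} \cdot 2\right) + \frac{53}{40} = \left(\frac{\sqrt{14}}{2} + 2 + \left(\frac{\sqrt{14}}{2}\right)^{2} + \frac{\sqrt{14}}{2} \cdot 2\right) + \frac{53}{40} = \left(\frac{\sqrt{14}}{2} + 2 + \frac{7}{2} + \sqrt{14}\right) + \frac{53}{40} = \left(\frac{11}{2} + \frac{3 \sqrt{14}}{2}\right) + \frac{53}{40} = \frac{273}{40} + \frac{3 \sqrt{14}}{2}$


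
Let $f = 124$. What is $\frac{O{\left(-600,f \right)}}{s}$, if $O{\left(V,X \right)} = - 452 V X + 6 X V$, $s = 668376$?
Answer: $\frac{1382600}{27849} \approx 49.646$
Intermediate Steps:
$O{\left(V,X \right)} = - 446 V X$ ($O{\left(V,X \right)} = - 452 V X + 6 V X = - 446 V X$)
$\frac{O{\left(-600,f \right)}}{s} = \frac{\left(-446\right) \left(-600\right) 124}{668376} = 33182400 \cdot \frac{1}{668376} = \frac{1382600}{27849}$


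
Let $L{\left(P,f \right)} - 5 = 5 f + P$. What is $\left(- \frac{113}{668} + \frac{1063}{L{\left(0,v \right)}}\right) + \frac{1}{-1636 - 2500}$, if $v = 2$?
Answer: $\frac{732471721}{10360680} \approx 70.697$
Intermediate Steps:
$L{\left(P,f \right)} = 5 + P + 5 f$ ($L{\left(P,f \right)} = 5 + \left(5 f + P\right) = 5 + \left(P + 5 f\right) = 5 + P + 5 f$)
$\left(- \frac{113}{668} + \frac{1063}{L{\left(0,v \right)}}\right) + \frac{1}{-1636 - 2500} = \left(- \frac{113}{668} + \frac{1063}{5 + 0 + 5 \cdot 2}\right) + \frac{1}{-1636 - 2500} = \left(\left(-113\right) \frac{1}{668} + \frac{1063}{5 + 0 + 10}\right) + \frac{1}{-4136} = \left(- \frac{113}{668} + \frac{1063}{15}\right) - \frac{1}{4136} = \frac{708389}{10020} - \frac{1}{4136} = \frac{732471721}{10360680}$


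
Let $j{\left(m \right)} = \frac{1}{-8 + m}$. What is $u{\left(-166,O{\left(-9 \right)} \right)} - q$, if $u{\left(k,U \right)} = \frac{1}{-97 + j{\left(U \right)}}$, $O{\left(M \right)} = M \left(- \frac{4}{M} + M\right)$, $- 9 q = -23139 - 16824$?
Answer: $- \frac{89144339}{20076} \approx -4440.3$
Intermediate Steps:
$q = \frac{13321}{3}$ ($q = - \frac{-23139 - 16824}{9} = \left(- \frac{1}{9}\right) \left(-39963\right) = \frac{13321}{3} \approx 4440.3$)
$O{\left(M \right)} = M \left(M - \frac{4}{M}\right)$
$u{\left(k,U \right)} = \frac{1}{-97 + \frac{1}{-8 + U}}$
$u{\left(-166,O{\left(-9 \right)} \right)} - q = \frac{8 - \left(-4 + \left(-9\right)^{2}\right)}{-777 + 97 \left(-4 + \left(-9\right)^{2}\right)} - \frac{13321}{3} = \frac{8 - \left(-4 + 81\right)}{-777 + 97 \left(-4 + 81\right)} - \frac{13321}{3} = \frac{8 - 77}{-777 + 97 \cdot 77} - \frac{13321}{3} = \frac{8 - 77}{-777 + 7469} - \frac{13321}{3} = \frac{1}{6692} \left(-69\right) - \frac{13321}{3} = - \frac{69}{6692} - \frac{13321}{3} = - \frac{89144339}{20076}$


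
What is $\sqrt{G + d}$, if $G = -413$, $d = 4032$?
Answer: $\sqrt{3619} \approx 60.158$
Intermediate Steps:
$\sqrt{G + d} = \sqrt{-413 + 4032} = \sqrt{3619}$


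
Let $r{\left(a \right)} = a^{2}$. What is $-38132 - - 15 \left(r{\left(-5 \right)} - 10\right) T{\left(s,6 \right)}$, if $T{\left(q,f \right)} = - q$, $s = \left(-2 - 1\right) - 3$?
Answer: $-36782$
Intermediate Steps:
$s = -6$ ($s = -3 - 3 = -6$)
$-38132 - - 15 \left(r{\left(-5 \right)} - 10\right) T{\left(s,6 \right)} = -38132 - - 15 \left(\left(-5\right)^{2} - 10\right) \left(\left(-1\right) \left(-6\right)\right) = -38132 - - 15 \left(25 - 10\right) 6 = -38132 - \left(-15\right) 15 \cdot 6 = -38132 - \left(-225\right) 6 = -38132 - -1350 = -38132 + 1350 = -36782$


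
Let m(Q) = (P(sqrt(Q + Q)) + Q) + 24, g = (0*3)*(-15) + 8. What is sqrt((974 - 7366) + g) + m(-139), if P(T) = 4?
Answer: -111 + 4*I*sqrt(399) ≈ -111.0 + 79.9*I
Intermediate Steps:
g = 8 (g = 0*(-15) + 8 = 0 + 8 = 8)
m(Q) = 28 + Q (m(Q) = (4 + Q) + 24 = 28 + Q)
sqrt((974 - 7366) + g) + m(-139) = sqrt((974 - 7366) + 8) + (28 - 139) = sqrt(-6392 + 8) - 111 = sqrt(-6384) - 111 = 4*I*sqrt(399) - 111 = -111 + 4*I*sqrt(399)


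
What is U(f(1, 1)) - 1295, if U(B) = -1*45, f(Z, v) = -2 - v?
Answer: -1340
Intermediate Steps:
U(B) = -45
U(f(1, 1)) - 1295 = -45 - 1295 = -1340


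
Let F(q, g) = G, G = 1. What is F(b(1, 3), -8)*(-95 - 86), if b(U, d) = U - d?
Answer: -181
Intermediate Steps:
F(q, g) = 1
F(b(1, 3), -8)*(-95 - 86) = 1*(-95 - 86) = 1*(-181) = -181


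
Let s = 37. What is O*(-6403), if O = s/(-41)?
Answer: 236911/41 ≈ 5778.3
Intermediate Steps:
O = -37/41 (O = 37/(-41) = 37*(-1/41) = -37/41 ≈ -0.90244)
O*(-6403) = -37/41*(-6403) = 236911/41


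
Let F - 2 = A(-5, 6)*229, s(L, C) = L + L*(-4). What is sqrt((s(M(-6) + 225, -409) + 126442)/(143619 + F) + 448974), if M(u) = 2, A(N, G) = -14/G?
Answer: sqrt(122381617392105)/16510 ≈ 670.06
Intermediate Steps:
s(L, C) = -3*L (s(L, C) = L - 4*L = -3*L)
F = -1597/3 (F = 2 - 14/6*229 = 2 - 14*1/6*229 = 2 - 7/3*229 = 2 - 1603/3 = -1597/3 ≈ -532.33)
sqrt((s(M(-6) + 225, -409) + 126442)/(143619 + F) + 448974) = sqrt((-3*(2 + 225) + 126442)/(143619 - 1597/3) + 448974) = sqrt((-3*227 + 126442)/(429260/3) + 448974) = sqrt((-681 + 126442)*(3/429260) + 448974) = sqrt(125761*(3/429260) + 448974) = sqrt(377283/429260 + 448974) = sqrt(192726956523/429260) = sqrt(122381617392105)/16510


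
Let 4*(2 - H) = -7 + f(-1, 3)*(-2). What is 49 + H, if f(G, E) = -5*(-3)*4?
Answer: 331/4 ≈ 82.750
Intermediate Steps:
f(G, E) = 60 (f(G, E) = 15*4 = 60)
H = 135/4 (H = 2 - (-7 + 60*(-2))/4 = 2 - (-7 - 120)/4 = 2 - ¼*(-127) = 2 + 127/4 = 135/4 ≈ 33.750)
49 + H = 49 + 135/4 = 331/4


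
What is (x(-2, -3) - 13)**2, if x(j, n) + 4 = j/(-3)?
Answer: 2401/9 ≈ 266.78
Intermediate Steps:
x(j, n) = -4 - j/3 (x(j, n) = -4 + j/(-3) = -4 + j*(-1/3) = -4 - j/3)
(x(-2, -3) - 13)**2 = ((-4 - 1/3*(-2)) - 13)**2 = ((-4 + 2/3) - 13)**2 = (-10/3 - 13)**2 = (-49/3)**2 = 2401/9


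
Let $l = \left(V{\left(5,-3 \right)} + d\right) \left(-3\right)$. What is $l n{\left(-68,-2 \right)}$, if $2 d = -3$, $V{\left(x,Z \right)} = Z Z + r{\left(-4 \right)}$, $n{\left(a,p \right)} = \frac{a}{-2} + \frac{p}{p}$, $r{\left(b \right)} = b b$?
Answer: $- \frac{4935}{2} \approx -2467.5$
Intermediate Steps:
$r{\left(b \right)} = b^{2}$
$n{\left(a,p \right)} = 1 - \frac{a}{2}$ ($n{\left(a,p \right)} = a \left(- \frac{1}{2}\right) + 1 = - \frac{a}{2} + 1 = 1 - \frac{a}{2}$)
$V{\left(x,Z \right)} = 16 + Z^{2}$ ($V{\left(x,Z \right)} = Z Z + \left(-4\right)^{2} = Z^{2} + 16 = 16 + Z^{2}$)
$d = - \frac{3}{2}$ ($d = \frac{1}{2} \left(-3\right) = - \frac{3}{2} \approx -1.5$)
$l = - \frac{141}{2}$ ($l = \left(\left(16 + \left(-3\right)^{2}\right) - \frac{3}{2}\right) \left(-3\right) = \left(\left(16 + 9\right) - \frac{3}{2}\right) \left(-3\right) = \left(25 - \frac{3}{2}\right) \left(-3\right) = \frac{47}{2} \left(-3\right) = - \frac{141}{2} \approx -70.5$)
$l n{\left(-68,-2 \right)} = - \frac{141 \left(1 - -34\right)}{2} = - \frac{141 \left(1 + 34\right)}{2} = \left(- \frac{141}{2}\right) 35 = - \frac{4935}{2}$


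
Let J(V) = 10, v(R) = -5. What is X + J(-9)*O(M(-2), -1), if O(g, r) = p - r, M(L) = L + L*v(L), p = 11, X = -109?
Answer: 11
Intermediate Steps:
M(L) = -4*L (M(L) = L + L*(-5) = L - 5*L = -4*L)
O(g, r) = 11 - r
X + J(-9)*O(M(-2), -1) = -109 + 10*(11 - 1*(-1)) = -109 + 10*(11 + 1) = -109 + 10*12 = -109 + 120 = 11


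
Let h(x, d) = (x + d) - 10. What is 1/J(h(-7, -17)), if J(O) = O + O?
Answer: -1/68 ≈ -0.014706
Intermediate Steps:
h(x, d) = -10 + d + x (h(x, d) = (d + x) - 10 = -10 + d + x)
J(O) = 2*O
1/J(h(-7, -17)) = 1/(2*(-10 - 17 - 7)) = 1/(2*(-34)) = 1/(-68) = -1/68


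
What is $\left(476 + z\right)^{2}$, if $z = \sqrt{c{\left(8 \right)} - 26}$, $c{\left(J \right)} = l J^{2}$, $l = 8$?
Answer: $227062 + 8568 \sqrt{6} \approx 2.4805 \cdot 10^{5}$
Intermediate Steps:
$c{\left(J \right)} = 8 J^{2}$
$z = 9 \sqrt{6}$ ($z = \sqrt{8 \cdot 8^{2} - 26} = \sqrt{8 \cdot 64 - 26} = \sqrt{512 - 26} = \sqrt{486} = 9 \sqrt{6} \approx 22.045$)
$\left(476 + z\right)^{2} = \left(476 + 9 \sqrt{6}\right)^{2}$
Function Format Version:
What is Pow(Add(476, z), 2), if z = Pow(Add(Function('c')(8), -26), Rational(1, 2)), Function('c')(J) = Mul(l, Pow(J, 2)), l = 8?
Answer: Add(227062, Mul(8568, Pow(6, Rational(1, 2)))) ≈ 2.4805e+5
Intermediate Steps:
Function('c')(J) = Mul(8, Pow(J, 2))
z = Mul(9, Pow(6, Rational(1, 2))) (z = Pow(Add(Mul(8, Pow(8, 2)), -26), Rational(1, 2)) = Pow(Add(Mul(8, 64), -26), Rational(1, 2)) = Pow(Add(512, -26), Rational(1, 2)) = Pow(486, Rational(1, 2)) = Mul(9, Pow(6, Rational(1, 2))) ≈ 22.045)
Pow(Add(476, z), 2) = Pow(Add(476, Mul(9, Pow(6, Rational(1, 2)))), 2)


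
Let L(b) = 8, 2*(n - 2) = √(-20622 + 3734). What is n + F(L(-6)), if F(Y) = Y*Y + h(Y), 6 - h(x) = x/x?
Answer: 71 + I*√4222 ≈ 71.0 + 64.977*I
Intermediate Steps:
h(x) = 5 (h(x) = 6 - x/x = 6 - 1*1 = 6 - 1 = 5)
n = 2 + I*√4222 (n = 2 + √(-20622 + 3734)/2 = 2 + √(-16888)/2 = 2 + (2*I*√4222)/2 = 2 + I*√4222 ≈ 2.0 + 64.977*I)
F(Y) = 5 + Y² (F(Y) = Y*Y + 5 = Y² + 5 = 5 + Y²)
n + F(L(-6)) = (2 + I*√4222) + (5 + 8²) = (2 + I*√4222) + (5 + 64) = (2 + I*√4222) + 69 = 71 + I*√4222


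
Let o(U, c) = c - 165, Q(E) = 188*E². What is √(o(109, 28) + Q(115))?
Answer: √2486163 ≈ 1576.8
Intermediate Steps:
o(U, c) = -165 + c
√(o(109, 28) + Q(115)) = √((-165 + 28) + 188*115²) = √(-137 + 188*13225) = √(-137 + 2486300) = √2486163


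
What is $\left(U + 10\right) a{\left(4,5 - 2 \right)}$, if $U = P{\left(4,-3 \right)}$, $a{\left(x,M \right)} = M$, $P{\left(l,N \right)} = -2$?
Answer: $24$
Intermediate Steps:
$U = -2$
$\left(U + 10\right) a{\left(4,5 - 2 \right)} = \left(-2 + 10\right) \left(5 - 2\right) = 8 \left(5 - 2\right) = 8 \cdot 3 = 24$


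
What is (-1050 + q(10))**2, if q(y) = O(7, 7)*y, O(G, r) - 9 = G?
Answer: 792100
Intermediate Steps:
O(G, r) = 9 + G
q(y) = 16*y (q(y) = (9 + 7)*y = 16*y)
(-1050 + q(10))**2 = (-1050 + 16*10)**2 = (-1050 + 160)**2 = (-890)**2 = 792100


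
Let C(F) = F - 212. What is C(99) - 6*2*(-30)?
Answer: 247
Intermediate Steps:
C(F) = -212 + F
C(99) - 6*2*(-30) = (-212 + 99) - 6*2*(-30) = -113 - 12*(-30) = -113 - 1*(-360) = -113 + 360 = 247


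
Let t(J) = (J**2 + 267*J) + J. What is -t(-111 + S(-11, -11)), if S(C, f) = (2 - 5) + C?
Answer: 17875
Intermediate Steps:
S(C, f) = -3 + C
t(J) = J**2 + 268*J
-t(-111 + S(-11, -11)) = -(-111 + (-3 - 11))*(268 + (-111 + (-3 - 11))) = -(-111 - 14)*(268 + (-111 - 14)) = -(-125)*(268 - 125) = -(-125)*143 = -1*(-17875) = 17875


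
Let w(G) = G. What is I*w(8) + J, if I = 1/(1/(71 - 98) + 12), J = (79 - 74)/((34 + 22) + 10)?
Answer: 15871/21318 ≈ 0.74449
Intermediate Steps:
J = 5/66 (J = 5/(56 + 10) = 5/66 ≈ 0.075758)
I = 27/323 (I = 1/(1/(-27) + 12) = 1/(-1/27 + 12) = 1/(323/27) = 27/323 ≈ 0.083591)
I*w(8) + J = (27/323)*8 + 5/66 = 216/323 + 5/66 = 15871/21318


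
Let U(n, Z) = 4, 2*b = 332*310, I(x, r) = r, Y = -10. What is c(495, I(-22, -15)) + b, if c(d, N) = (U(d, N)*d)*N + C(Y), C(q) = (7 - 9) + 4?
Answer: 21762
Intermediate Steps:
b = 51460 (b = (332*310)/2 = (½)*102920 = 51460)
C(q) = 2 (C(q) = -2 + 4 = 2)
c(d, N) = 2 + 4*N*d (c(d, N) = (4*d)*N + 2 = 4*N*d + 2 = 2 + 4*N*d)
c(495, I(-22, -15)) + b = (2 + 4*(-15)*495) + 51460 = (2 - 29700) + 51460 = -29698 + 51460 = 21762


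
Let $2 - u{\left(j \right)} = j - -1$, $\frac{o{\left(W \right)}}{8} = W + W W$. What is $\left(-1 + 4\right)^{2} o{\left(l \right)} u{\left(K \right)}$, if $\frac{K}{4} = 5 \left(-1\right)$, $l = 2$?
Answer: $9072$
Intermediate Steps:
$o{\left(W \right)} = 8 W + 8 W^{2}$ ($o{\left(W \right)} = 8 \left(W + W W\right) = 8 \left(W + W^{2}\right) = 8 W + 8 W^{2}$)
$K = -20$ ($K = 4 \cdot 5 \left(-1\right) = 4 \left(-5\right) = -20$)
$u{\left(j \right)} = 1 - j$ ($u{\left(j \right)} = 2 - \left(j - -1\right) = 2 - \left(j + 1\right) = 2 - \left(1 + j\right) = 1 - j$)
$\left(-1 + 4\right)^{2} o{\left(l \right)} u{\left(K \right)} = \left(-1 + 4\right)^{2} \cdot 8 \cdot 2 \left(1 + 2\right) \left(1 - -20\right) = 3^{2} \cdot 8 \cdot 2 \cdot 3 \left(1 + 20\right) = 9 \cdot 48 \cdot 21 = 432 \cdot 21 = 9072$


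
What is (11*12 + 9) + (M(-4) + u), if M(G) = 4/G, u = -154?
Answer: -14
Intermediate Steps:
(11*12 + 9) + (M(-4) + u) = (11*12 + 9) + (4/(-4) - 154) = (132 + 9) + (4*(-¼) - 154) = 141 + (-1 - 154) = 141 - 155 = -14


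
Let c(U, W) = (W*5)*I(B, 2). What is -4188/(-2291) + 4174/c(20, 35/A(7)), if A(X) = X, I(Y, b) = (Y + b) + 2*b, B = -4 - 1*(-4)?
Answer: 5095417/171825 ≈ 29.655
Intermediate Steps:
B = 0 (B = -4 + 4 = 0)
I(Y, b) = Y + 3*b
c(U, W) = 30*W (c(U, W) = (W*5)*(0 + 3*2) = (5*W)*(0 + 6) = (5*W)*6 = 30*W)
-4188/(-2291) + 4174/c(20, 35/A(7)) = -4188/(-2291) + 4174/((30*(35/7))) = -4188*(-1/2291) + 4174/((30*(35*(1/7)))) = 4188/2291 + 4174/((30*5)) = 4188/2291 + 4174/150 = 4188/2291 + 4174*(1/150) = 4188/2291 + 2087/75 = 5095417/171825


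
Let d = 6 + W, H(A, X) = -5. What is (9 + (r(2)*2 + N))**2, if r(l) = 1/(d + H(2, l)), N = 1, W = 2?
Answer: 1024/9 ≈ 113.78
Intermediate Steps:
d = 8 (d = 6 + 2 = 8)
r(l) = 1/3 (r(l) = 1/(8 - 5) = 1/3)
(9 + (r(2)*2 + N))**2 = (9 + ((1/3)*2 + 1))**2 = (9 + (2/3 + 1))**2 = (9 + 5/3)**2 = (32/3)**2 = 1024/9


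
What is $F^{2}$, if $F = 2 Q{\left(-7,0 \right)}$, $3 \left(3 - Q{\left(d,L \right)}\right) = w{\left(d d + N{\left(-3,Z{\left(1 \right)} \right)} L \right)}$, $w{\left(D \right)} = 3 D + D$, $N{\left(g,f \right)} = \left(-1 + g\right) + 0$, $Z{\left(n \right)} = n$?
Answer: $\frac{139876}{9} \approx 15542.0$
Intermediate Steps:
$N{\left(g,f \right)} = -1 + g$
$w{\left(D \right)} = 4 D$
$Q{\left(d,L \right)} = 3 - \frac{4 d^{2}}{3} + \frac{16 L}{3}$ ($Q{\left(d,L \right)} = 3 - \frac{4 \left(d d + \left(-1 - 3\right) L\right)}{3} = 3 - \frac{4 \left(d^{2} - 4 L\right)}{3} = 3 - \frac{- 16 L + 4 d^{2}}{3} = 3 + \left(- \frac{4 d^{2}}{3} + \frac{16 L}{3}\right) = 3 - \frac{4 d^{2}}{3} + \frac{16 L}{3}$)
$F = - \frac{374}{3}$ ($F = 2 \left(3 - \frac{4 \left(-7\right)^{2}}{3} + \frac{16}{3} \cdot 0\right) = 2 \left(3 - \frac{196}{3} + 0\right) = 2 \left(- \frac{187}{3}\right) = - \frac{374}{3} \approx -124.67$)
$F^{2} = \left(- \frac{374}{3}\right)^{2} = \frac{139876}{9}$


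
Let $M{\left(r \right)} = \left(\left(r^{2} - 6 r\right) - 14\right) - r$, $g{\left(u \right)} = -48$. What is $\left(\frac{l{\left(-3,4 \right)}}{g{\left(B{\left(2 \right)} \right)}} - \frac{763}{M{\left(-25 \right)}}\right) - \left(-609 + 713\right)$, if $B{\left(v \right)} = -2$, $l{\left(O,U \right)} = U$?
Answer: $- \frac{165145}{1572} \approx -105.05$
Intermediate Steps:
$M{\left(r \right)} = -14 + r^{2} - 7 r$ ($M{\left(r \right)} = \left(-14 + r^{2} - 6 r\right) - r = -14 + r^{2} - 7 r$)
$\left(\frac{l{\left(-3,4 \right)}}{g{\left(B{\left(2 \right)} \right)}} - \frac{763}{M{\left(-25 \right)}}\right) - \left(-609 + 713\right) = \left(\frac{4}{-48} - \frac{763}{-14 + \left(-25\right)^{2} - -175}\right) - \left(-609 + 713\right) = \left(4 \left(- \frac{1}{48}\right) - \frac{763}{-14 + 625 + 175}\right) - 104 = \left(- \frac{1}{12} - \frac{763}{786}\right) - 104 = - \frac{1657}{1572} - 104 = - \frac{165145}{1572}$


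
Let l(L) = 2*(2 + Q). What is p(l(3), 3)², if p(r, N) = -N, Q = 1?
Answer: 9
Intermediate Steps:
l(L) = 6 (l(L) = 2*(2 + 1) = 2*3 = 6)
p(l(3), 3)² = (-1*3)² = (-3)² = 9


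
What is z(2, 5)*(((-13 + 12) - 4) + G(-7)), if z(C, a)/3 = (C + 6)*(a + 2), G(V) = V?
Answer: -2016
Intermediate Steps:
z(C, a) = 3*(2 + a)*(6 + C) (z(C, a) = 3*((C + 6)*(a + 2)) = 3*((6 + C)*(2 + a)) = 3*((2 + a)*(6 + C)) = 3*(2 + a)*(6 + C))
z(2, 5)*(((-13 + 12) - 4) + G(-7)) = (36 + 6*2 + 18*5 + 3*2*5)*(((-13 + 12) - 4) - 7) = (36 + 12 + 90 + 30)*((-1 - 4) - 7) = 168*(-5 - 7) = 168*(-12) = -2016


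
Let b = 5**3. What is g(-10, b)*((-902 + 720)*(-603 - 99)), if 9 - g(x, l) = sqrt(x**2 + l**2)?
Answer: 1149876 - 638820*sqrt(629) ≈ -1.4872e+7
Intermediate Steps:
b = 125
g(x, l) = 9 - sqrt(l**2 + x**2) (g(x, l) = 9 - sqrt(x**2 + l**2) = 9 - sqrt(l**2 + x**2))
g(-10, b)*((-902 + 720)*(-603 - 99)) = (9 - sqrt(125**2 + (-10)**2))*((-902 + 720)*(-603 - 99)) = (9 - sqrt(15625 + 100))*(-182*(-702)) = (9 - sqrt(15725))*127764 = (9 - 5*sqrt(629))*127764 = 1149876 - 638820*sqrt(629)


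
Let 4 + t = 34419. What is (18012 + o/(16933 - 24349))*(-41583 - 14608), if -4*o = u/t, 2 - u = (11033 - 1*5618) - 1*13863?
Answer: -103325183658840947/102088656 ≈ -1.0121e+9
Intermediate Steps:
u = 8450 (u = 2 - ((11033 - 1*5618) - 1*13863) = 2 - ((11033 - 5618) - 13863) = 2 - (5415 - 13863) = 2 - 1*(-8448) = 2 + 8448 = 8450)
t = 34415 (t = -4 + 34419 = 34415)
o = -845/13766 (o = -4225/(2*34415) = -¼*1690/6883 = -845/13766 ≈ -0.061383)
(18012 + o/(16933 - 24349))*(-41583 - 14608) = (18012 - 845/(13766*(16933 - 24349)))*(-41583 - 14608) = (18012 - 845/13766/(-7416))*(-56191) = (18012 - 845/13766*(-1/7416))*(-56191) = (18012 + 845/102088656)*(-56191) = (1838820872717/102088656)*(-56191) = -103325183658840947/102088656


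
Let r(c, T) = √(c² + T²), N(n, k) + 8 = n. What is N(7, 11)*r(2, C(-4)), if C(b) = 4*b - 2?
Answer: -2*√82 ≈ -18.111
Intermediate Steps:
N(n, k) = -8 + n
C(b) = -2 + 4*b
r(c, T) = √(T² + c²)
N(7, 11)*r(2, C(-4)) = (-8 + 7)*√((-2 + 4*(-4))² + 2²) = -√((-2 - 16)² + 4) = -√((-18)² + 4) = -√(324 + 4) = -√328 = -2*√82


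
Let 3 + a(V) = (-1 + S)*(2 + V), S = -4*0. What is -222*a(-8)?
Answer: -666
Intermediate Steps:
S = 0
a(V) = -5 - V (a(V) = -3 + (-1 + 0)*(2 + V) = -3 - (2 + V) = -3 + (-2 - V) = -5 - V)
-222*a(-8) = -222*(-5 - 1*(-8)) = -222*(-5 + 8) = -222*3 = -666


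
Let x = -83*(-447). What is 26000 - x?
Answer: -11101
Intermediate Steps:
x = 37101
26000 - x = 26000 - 1*37101 = 26000 - 37101 = -11101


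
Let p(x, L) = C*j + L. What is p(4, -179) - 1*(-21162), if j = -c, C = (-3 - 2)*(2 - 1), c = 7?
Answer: 21018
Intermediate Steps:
C = -5 (C = -5*1 = -5)
j = -7 (j = -1*7 = -7)
p(x, L) = 35 + L (p(x, L) = -5*(-7) + L = 35 + L)
p(4, -179) - 1*(-21162) = (35 - 179) - 1*(-21162) = -144 + 21162 = 21018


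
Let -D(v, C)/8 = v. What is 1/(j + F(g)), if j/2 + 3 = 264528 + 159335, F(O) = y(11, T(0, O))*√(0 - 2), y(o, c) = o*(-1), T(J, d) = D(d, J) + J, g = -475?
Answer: 423860/359314599321 + 11*I*√2/718629198642 ≈ 1.1796e-6 + 2.1647e-11*I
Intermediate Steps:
D(v, C) = -8*v
T(J, d) = J - 8*d (T(J, d) = -8*d + J = J - 8*d)
y(o, c) = -o
F(O) = -11*I*√2 (F(O) = (-1*11)*√(0 - 2) = -11*I*√2)
j = 847720 (j = -6 + 2*(264528 + 159335) = -6 + 2*423863 = -6 + 847726 = 847720)
1/(j + F(g)) = 1/(847720 - 11*I*√2)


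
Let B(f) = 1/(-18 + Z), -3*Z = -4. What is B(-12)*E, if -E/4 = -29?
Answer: -174/25 ≈ -6.9600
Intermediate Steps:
Z = 4/3 (Z = -⅓*(-4) = 4/3 ≈ 1.3333)
E = 116 (E = -4*(-29) = 116)
B(f) = -3/50 (B(f) = 1/(-18 + 4/3) = 1/(-50/3) = -3/50)
B(-12)*E = -3/50*116 = -174/25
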